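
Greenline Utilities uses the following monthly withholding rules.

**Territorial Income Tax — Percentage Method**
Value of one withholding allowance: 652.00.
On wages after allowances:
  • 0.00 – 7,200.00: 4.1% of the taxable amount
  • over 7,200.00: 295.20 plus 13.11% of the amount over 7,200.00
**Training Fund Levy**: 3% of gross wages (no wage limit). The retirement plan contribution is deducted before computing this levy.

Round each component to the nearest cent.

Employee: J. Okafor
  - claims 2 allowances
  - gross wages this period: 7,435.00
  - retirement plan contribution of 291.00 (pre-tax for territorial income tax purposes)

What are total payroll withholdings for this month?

Territorial Income Tax: taxable = 7,435.00 − 291.00 − 2×652.00 = 5,840.00
  4.1% × 5,840.00 = 239.44
Training Fund Levy: 3% × 7,144.00 = 214.32
Total: 239.44 + 214.32 = 453.76

453.76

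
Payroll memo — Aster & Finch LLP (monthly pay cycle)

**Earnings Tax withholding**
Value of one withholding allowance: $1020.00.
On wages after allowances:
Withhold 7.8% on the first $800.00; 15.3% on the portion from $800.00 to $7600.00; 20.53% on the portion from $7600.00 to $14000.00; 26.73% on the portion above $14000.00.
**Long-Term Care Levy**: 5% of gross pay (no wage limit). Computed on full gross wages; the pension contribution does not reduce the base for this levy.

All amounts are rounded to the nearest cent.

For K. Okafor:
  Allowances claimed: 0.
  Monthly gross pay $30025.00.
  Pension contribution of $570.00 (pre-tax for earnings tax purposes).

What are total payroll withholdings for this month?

Earnings Tax: taxable = $30025.00 − $570.00 = $29455.00
  $2416.72 + 26.73% × ($29455.00 − $14000.00) = $2416.72 + 26.73% × $15455.00 = $6547.84
Long-Term Care Levy: 5% × $30025.00 = $1501.25
Total: $6547.84 + $1501.25 = $8049.09

$8049.09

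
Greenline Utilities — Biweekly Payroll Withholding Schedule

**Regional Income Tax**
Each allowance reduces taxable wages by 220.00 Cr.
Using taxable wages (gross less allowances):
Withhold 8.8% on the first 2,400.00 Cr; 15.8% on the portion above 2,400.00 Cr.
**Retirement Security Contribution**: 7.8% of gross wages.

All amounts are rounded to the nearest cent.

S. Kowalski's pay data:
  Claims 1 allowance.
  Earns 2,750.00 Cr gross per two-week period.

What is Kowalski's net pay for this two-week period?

Regional Income Tax: taxable = 2,750.00 Cr − 1×220.00 Cr = 2,530.00 Cr
  211.20 Cr + 15.8% × (2,530.00 Cr − 2,400.00 Cr) = 211.20 Cr + 15.8% × 130.00 Cr = 231.74 Cr
Retirement Security Contribution: 7.8% × 2,750.00 Cr = 214.50 Cr
Total withheld: 231.74 Cr + 214.50 Cr = 446.24 Cr
Net pay: 2,750.00 Cr − 446.24 Cr = 2,303.76 Cr

2,303.76 Cr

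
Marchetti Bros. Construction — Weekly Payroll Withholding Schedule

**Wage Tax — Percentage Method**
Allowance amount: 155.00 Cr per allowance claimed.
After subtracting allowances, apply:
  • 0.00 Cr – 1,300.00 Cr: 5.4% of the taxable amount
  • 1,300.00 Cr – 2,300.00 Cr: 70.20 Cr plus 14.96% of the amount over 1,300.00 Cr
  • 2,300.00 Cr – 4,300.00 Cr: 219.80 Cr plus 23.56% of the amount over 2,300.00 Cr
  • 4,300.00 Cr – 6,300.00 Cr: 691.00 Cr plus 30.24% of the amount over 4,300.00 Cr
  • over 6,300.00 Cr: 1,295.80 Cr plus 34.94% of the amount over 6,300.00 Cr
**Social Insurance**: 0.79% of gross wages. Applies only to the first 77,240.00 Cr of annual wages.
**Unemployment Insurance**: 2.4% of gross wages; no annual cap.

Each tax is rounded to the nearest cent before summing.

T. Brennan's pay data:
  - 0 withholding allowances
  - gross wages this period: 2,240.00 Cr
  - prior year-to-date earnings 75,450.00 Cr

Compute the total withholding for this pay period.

278.72 Cr

Wage Tax: taxable = 2,240.00 Cr
  70.20 Cr + 14.96% × (2,240.00 Cr − 1,300.00 Cr) = 70.20 Cr + 14.96% × 940.00 Cr = 210.82 Cr
Social Insurance: cap 77,240.00 Cr − YTD 75,450.00 Cr = 1,790.00 Cr subject; 0.79% × 1,790.00 Cr = 14.14 Cr
Unemployment Insurance: 2.4% × 2,240.00 Cr = 53.76 Cr
Total: 210.82 Cr + 14.14 Cr + 53.76 Cr = 278.72 Cr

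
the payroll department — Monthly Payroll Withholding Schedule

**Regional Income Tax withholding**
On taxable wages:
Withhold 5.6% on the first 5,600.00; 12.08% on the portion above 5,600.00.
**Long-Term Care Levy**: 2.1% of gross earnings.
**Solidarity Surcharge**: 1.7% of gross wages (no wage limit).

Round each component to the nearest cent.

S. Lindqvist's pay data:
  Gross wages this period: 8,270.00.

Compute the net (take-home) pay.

Regional Income Tax: taxable = 8,270.00
  313.60 + 12.08% × (8,270.00 − 5,600.00) = 313.60 + 12.08% × 2,670.00 = 636.14
Long-Term Care Levy: 2.1% × 8,270.00 = 173.67
Solidarity Surcharge: 1.7% × 8,270.00 = 140.59
Total withheld: 636.14 + 173.67 + 140.59 = 950.40
Net pay: 8,270.00 − 950.40 = 7,319.60

7,319.60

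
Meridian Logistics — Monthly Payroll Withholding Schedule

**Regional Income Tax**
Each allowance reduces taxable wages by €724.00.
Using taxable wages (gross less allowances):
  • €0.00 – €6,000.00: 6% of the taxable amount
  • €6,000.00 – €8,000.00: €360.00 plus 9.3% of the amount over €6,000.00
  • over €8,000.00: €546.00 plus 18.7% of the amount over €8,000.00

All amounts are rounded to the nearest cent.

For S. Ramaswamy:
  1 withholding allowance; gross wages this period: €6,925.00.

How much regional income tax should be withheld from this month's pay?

€378.69

Regional Income Tax: taxable = €6,925.00 − 1×€724.00 = €6,201.00
  €360.00 + 9.3% × (€6,201.00 − €6,000.00) = €360.00 + 9.3% × €201.00 = €378.69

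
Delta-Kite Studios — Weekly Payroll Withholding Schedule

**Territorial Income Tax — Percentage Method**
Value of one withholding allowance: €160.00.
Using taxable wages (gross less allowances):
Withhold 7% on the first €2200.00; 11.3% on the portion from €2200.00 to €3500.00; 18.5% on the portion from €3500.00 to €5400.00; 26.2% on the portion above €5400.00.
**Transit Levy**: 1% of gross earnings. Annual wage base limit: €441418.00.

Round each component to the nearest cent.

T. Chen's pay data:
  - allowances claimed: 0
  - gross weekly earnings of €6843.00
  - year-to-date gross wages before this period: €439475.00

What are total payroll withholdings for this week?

€1049.90

Territorial Income Tax: taxable = €6843.00
  €652.40 + 26.2% × (€6843.00 − €5400.00) = €652.40 + 26.2% × €1443.00 = €1030.47
Transit Levy: cap €441418.00 − YTD €439475.00 = €1943.00 subject; 1% × €1943.00 = €19.43
Total: €1030.47 + €19.43 = €1049.90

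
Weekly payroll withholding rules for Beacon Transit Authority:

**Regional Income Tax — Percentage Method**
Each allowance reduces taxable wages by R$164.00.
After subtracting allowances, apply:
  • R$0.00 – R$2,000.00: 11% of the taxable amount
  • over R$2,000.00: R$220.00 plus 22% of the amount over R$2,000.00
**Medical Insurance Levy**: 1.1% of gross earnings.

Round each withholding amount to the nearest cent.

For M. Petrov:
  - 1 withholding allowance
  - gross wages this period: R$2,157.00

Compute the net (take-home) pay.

R$1,914.04

Regional Income Tax: taxable = R$2,157.00 − 1×R$164.00 = R$1,993.00
  11% × R$1,993.00 = R$219.23
Medical Insurance Levy: 1.1% × R$2,157.00 = R$23.73
Total withheld: R$219.23 + R$23.73 = R$242.96
Net pay: R$2,157.00 − R$242.96 = R$1,914.04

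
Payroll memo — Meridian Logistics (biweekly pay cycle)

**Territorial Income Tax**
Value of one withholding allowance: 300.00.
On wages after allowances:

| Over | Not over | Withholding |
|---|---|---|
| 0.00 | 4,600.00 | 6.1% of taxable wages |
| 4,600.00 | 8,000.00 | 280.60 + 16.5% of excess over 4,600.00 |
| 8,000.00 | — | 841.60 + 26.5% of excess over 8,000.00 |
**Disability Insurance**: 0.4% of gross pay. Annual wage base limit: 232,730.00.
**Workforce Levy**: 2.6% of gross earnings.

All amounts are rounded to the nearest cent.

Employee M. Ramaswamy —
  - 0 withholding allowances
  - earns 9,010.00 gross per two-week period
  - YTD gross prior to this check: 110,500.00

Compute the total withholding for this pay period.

Territorial Income Tax: taxable = 9,010.00
  841.60 + 26.5% × (9,010.00 − 8,000.00) = 841.60 + 26.5% × 1,010.00 = 1,109.25
Disability Insurance: 0.4% × 9,010.00 = 36.04
Workforce Levy: 2.6% × 9,010.00 = 234.26
Total: 1,109.25 + 36.04 + 234.26 = 1,379.55

1,379.55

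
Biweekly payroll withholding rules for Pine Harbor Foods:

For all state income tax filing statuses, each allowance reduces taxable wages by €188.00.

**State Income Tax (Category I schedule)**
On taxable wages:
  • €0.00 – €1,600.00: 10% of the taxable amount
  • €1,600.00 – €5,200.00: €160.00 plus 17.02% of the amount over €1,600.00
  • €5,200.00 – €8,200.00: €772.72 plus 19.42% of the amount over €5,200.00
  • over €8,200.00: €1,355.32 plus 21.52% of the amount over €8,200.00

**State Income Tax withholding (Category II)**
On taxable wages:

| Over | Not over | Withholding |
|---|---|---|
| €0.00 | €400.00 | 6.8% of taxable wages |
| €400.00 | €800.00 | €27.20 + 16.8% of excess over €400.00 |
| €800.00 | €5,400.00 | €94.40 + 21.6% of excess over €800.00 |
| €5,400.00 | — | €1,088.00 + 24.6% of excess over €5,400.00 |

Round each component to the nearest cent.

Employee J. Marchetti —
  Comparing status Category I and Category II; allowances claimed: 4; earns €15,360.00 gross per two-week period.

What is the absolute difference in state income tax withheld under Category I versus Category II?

State Income Tax (Category I): taxable = €15,360.00 − 4×€188.00 = €14,608.00
  €1,355.32 + 21.52% × (€14,608.00 − €8,200.00) = €1,355.32 + 21.52% × €6,408.00 = €2,734.32
State Income Tax (Category II): taxable = €15,360.00 − 4×€188.00 = €14,608.00
  €1,088.00 + 24.6% × (€14,608.00 − €5,400.00) = €1,088.00 + 24.6% × €9,208.00 = €3,353.17
Difference: |€2,734.32 − €3,353.17| = €618.85 (higher under Category II)

€618.85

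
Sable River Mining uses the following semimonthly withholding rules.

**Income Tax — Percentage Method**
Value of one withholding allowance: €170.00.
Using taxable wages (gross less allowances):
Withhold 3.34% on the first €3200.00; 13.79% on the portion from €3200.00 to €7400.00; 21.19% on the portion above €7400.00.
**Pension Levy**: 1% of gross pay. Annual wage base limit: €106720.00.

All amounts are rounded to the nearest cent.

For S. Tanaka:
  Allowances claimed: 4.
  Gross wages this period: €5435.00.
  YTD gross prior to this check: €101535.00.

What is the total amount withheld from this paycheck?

€373.16

Income Tax: taxable = €5435.00 − 4×€170.00 = €4755.00
  €106.88 + 13.79% × (€4755.00 − €3200.00) = €106.88 + 13.79% × €1555.00 = €321.31
Pension Levy: cap €106720.00 − YTD €101535.00 = €5185.00 subject; 1% × €5185.00 = €51.85
Total: €321.31 + €51.85 = €373.16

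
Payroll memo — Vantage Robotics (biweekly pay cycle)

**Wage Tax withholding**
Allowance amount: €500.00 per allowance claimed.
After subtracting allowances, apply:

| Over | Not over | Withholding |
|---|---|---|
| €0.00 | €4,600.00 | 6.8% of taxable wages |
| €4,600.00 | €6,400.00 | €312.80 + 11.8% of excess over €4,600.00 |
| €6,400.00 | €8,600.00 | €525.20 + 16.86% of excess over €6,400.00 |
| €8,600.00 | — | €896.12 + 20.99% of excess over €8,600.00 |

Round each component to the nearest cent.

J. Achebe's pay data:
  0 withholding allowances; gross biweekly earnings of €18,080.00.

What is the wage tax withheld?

Wage Tax: taxable = €18,080.00
  €896.12 + 20.99% × (€18,080.00 − €8,600.00) = €896.12 + 20.99% × €9,480.00 = €2,885.97

€2,885.97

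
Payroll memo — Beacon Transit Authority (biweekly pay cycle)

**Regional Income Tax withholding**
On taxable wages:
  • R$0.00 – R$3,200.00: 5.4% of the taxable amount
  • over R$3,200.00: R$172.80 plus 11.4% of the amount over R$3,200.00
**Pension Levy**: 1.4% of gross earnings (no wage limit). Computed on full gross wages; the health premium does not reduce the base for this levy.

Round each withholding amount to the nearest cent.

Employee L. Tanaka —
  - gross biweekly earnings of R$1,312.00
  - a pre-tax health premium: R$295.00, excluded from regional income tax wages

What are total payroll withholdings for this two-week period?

Regional Income Tax: taxable = R$1,312.00 − R$295.00 = R$1,017.00
  5.4% × R$1,017.00 = R$54.92
Pension Levy: 1.4% × R$1,312.00 = R$18.37
Total: R$54.92 + R$18.37 = R$73.29

R$73.29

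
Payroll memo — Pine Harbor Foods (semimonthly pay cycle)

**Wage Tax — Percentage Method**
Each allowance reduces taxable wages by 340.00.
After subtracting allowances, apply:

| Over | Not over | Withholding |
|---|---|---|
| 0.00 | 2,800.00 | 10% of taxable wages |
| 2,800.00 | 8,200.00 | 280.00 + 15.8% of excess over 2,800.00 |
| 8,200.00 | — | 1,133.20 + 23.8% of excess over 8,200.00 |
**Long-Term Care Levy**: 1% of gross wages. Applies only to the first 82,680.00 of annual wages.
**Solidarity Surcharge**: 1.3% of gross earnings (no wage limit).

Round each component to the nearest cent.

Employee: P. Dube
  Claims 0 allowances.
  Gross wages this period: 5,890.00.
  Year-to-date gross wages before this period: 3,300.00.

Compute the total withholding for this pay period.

Wage Tax: taxable = 5,890.00
  280.00 + 15.8% × (5,890.00 − 2,800.00) = 280.00 + 15.8% × 3,090.00 = 768.22
Long-Term Care Levy: 1% × 5,890.00 = 58.90
Solidarity Surcharge: 1.3% × 5,890.00 = 76.57
Total: 768.22 + 58.90 + 76.57 = 903.69

903.69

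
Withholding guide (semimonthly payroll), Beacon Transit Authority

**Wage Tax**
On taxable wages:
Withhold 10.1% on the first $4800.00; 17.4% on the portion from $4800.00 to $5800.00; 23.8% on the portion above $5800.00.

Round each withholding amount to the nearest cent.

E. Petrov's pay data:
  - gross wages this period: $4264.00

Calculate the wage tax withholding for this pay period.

$430.66

Wage Tax: taxable = $4264.00
  10.1% × $4264.00 = $430.66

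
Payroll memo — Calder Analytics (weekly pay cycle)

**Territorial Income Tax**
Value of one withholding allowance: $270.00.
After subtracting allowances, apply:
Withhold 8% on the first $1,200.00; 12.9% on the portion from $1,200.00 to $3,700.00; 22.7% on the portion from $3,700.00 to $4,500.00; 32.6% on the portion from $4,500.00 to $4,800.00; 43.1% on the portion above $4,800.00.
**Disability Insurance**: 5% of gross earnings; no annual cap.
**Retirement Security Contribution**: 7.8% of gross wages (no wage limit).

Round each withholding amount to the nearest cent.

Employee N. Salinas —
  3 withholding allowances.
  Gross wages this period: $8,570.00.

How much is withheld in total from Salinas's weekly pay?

Territorial Income Tax: taxable = $8,570.00 − 3×$270.00 = $7,760.00
  $697.90 + 43.1% × ($7,760.00 − $4,800.00) = $697.90 + 43.1% × $2,960.00 = $1,973.66
Disability Insurance: 5% × $8,570.00 = $428.50
Retirement Security Contribution: 7.8% × $8,570.00 = $668.46
Total: $1,973.66 + $428.50 + $668.46 = $3,070.62

$3,070.62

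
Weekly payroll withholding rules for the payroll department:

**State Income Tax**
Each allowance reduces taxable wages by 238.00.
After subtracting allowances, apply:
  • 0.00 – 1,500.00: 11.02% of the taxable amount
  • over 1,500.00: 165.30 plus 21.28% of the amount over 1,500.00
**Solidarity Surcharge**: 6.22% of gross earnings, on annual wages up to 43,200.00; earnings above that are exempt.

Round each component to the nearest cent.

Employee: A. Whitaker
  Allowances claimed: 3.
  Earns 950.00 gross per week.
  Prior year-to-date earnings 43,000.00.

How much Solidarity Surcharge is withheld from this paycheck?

Solidarity Surcharge: cap 43,200.00 − YTD 43,000.00 = 200.00 subject; 6.22% × 200.00 = 12.44

12.44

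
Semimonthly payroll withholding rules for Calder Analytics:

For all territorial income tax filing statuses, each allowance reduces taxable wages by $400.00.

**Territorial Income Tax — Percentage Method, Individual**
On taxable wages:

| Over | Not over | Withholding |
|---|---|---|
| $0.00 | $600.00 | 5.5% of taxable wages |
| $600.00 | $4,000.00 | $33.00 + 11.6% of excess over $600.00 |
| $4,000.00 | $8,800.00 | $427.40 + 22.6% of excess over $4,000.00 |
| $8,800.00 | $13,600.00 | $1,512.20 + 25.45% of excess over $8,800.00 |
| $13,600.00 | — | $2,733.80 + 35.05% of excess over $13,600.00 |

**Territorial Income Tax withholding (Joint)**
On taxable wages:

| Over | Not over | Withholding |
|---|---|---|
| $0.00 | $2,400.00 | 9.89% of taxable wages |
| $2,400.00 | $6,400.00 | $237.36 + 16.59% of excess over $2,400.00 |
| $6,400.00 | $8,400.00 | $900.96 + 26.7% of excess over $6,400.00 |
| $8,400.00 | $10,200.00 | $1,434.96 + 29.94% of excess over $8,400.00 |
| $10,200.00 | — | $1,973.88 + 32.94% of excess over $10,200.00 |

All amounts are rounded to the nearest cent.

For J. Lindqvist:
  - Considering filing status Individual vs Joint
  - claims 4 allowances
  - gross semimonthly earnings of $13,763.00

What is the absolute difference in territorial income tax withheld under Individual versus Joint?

$252.41

Territorial Income Tax (Individual): taxable = $13,763.00 − 4×$400.00 = $12,163.00
  $1,512.20 + 25.45% × ($12,163.00 − $8,800.00) = $1,512.20 + 25.45% × $3,363.00 = $2,368.08
Territorial Income Tax (Joint): taxable = $13,763.00 − 4×$400.00 = $12,163.00
  $1,973.88 + 32.94% × ($12,163.00 − $10,200.00) = $1,973.88 + 32.94% × $1,963.00 = $2,620.49
Difference: |$2,368.08 − $2,620.49| = $252.41 (higher under Joint)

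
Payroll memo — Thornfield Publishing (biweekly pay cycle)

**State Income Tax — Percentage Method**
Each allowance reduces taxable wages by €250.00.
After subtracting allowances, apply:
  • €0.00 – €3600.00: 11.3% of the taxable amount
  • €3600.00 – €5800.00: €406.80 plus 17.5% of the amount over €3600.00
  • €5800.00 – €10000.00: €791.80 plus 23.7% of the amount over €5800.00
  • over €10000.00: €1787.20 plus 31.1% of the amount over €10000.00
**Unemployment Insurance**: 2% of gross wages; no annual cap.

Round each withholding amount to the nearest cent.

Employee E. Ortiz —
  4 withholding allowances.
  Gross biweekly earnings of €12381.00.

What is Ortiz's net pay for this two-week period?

€9916.69

State Income Tax: taxable = €12381.00 − 4×€250.00 = €11381.00
  €1787.20 + 31.1% × (€11381.00 − €10000.00) = €1787.20 + 31.1% × €1381.00 = €2216.69
Unemployment Insurance: 2% × €12381.00 = €247.62
Total withheld: €2216.69 + €247.62 = €2464.31
Net pay: €12381.00 − €2464.31 = €9916.69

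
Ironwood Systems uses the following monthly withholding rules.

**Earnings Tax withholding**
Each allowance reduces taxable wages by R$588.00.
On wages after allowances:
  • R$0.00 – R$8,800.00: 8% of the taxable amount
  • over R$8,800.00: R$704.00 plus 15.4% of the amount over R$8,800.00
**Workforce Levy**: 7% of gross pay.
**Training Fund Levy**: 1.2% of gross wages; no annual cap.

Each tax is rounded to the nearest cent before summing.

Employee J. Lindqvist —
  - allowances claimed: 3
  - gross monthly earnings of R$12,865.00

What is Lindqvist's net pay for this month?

Earnings Tax: taxable = R$12,865.00 − 3×R$588.00 = R$11,101.00
  R$704.00 + 15.4% × (R$11,101.00 − R$8,800.00) = R$704.00 + 15.4% × R$2,301.00 = R$1,058.35
Workforce Levy: 7% × R$12,865.00 = R$900.55
Training Fund Levy: 1.2% × R$12,865.00 = R$154.38
Total withheld: R$1,058.35 + R$900.55 + R$154.38 = R$2,113.28
Net pay: R$12,865.00 − R$2,113.28 = R$10,751.72

R$10,751.72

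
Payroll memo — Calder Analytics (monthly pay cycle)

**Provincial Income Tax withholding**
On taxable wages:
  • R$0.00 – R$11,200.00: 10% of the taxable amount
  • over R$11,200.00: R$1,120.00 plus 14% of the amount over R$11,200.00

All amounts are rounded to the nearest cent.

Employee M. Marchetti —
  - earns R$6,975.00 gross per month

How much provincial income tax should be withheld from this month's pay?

R$697.50

Provincial Income Tax: taxable = R$6,975.00
  10% × R$6,975.00 = R$697.50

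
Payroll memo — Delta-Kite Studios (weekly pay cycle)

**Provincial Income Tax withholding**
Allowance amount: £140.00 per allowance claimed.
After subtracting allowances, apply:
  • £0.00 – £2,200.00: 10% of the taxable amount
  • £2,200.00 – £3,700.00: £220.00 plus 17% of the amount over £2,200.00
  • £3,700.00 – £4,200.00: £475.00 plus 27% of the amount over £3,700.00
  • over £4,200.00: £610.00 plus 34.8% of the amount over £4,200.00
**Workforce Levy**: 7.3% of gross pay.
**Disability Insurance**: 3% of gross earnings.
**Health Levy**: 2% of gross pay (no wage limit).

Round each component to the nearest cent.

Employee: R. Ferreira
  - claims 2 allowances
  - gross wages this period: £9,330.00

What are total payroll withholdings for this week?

Provincial Income Tax: taxable = £9,330.00 − 2×£140.00 = £9,050.00
  £610.00 + 34.8% × (£9,050.00 − £4,200.00) = £610.00 + 34.8% × £4,850.00 = £2,297.80
Workforce Levy: 7.3% × £9,330.00 = £681.09
Disability Insurance: 3% × £9,330.00 = £279.90
Health Levy: 2% × £9,330.00 = £186.60
Total: £2,297.80 + £681.09 + £279.90 + £186.60 = £3,445.39

£3,445.39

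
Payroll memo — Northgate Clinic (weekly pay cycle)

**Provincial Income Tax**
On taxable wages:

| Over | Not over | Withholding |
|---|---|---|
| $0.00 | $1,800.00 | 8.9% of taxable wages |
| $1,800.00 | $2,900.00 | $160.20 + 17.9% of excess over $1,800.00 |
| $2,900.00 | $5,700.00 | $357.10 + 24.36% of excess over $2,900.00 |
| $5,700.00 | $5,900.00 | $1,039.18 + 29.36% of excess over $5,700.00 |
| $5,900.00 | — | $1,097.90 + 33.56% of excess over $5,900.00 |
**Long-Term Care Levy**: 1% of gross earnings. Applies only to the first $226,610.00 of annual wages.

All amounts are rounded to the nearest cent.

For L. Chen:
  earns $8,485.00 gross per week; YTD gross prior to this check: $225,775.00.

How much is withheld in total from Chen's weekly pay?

Provincial Income Tax: taxable = $8,485.00
  $1,097.90 + 33.56% × ($8,485.00 − $5,900.00) = $1,097.90 + 33.56% × $2,585.00 = $1,965.43
Long-Term Care Levy: cap $226,610.00 − YTD $225,775.00 = $835.00 subject; 1% × $835.00 = $8.35
Total: $1,965.43 + $8.35 = $1,973.78

$1,973.78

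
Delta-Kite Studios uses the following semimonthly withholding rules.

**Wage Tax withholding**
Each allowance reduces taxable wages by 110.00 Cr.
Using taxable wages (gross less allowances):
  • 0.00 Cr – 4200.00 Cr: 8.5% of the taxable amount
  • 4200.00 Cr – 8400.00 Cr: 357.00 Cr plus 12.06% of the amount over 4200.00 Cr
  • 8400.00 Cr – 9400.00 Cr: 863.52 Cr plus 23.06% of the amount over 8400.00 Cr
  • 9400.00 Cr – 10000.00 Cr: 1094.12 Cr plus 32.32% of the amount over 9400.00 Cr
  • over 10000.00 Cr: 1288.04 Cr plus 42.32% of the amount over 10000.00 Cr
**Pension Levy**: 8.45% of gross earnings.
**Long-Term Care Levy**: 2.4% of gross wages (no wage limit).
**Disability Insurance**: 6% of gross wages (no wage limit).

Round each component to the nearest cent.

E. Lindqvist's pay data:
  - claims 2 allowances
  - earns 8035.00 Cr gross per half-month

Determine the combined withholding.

2146.87 Cr

Wage Tax: taxable = 8035.00 Cr − 2×110.00 Cr = 7815.00 Cr
  357.00 Cr + 12.06% × (7815.00 Cr − 4200.00 Cr) = 357.00 Cr + 12.06% × 3615.00 Cr = 792.97 Cr
Pension Levy: 8.45% × 8035.00 Cr = 678.96 Cr
Long-Term Care Levy: 2.4% × 8035.00 Cr = 192.84 Cr
Disability Insurance: 6% × 8035.00 Cr = 482.10 Cr
Total: 792.97 Cr + 678.96 Cr + 192.84 Cr + 482.10 Cr = 2146.87 Cr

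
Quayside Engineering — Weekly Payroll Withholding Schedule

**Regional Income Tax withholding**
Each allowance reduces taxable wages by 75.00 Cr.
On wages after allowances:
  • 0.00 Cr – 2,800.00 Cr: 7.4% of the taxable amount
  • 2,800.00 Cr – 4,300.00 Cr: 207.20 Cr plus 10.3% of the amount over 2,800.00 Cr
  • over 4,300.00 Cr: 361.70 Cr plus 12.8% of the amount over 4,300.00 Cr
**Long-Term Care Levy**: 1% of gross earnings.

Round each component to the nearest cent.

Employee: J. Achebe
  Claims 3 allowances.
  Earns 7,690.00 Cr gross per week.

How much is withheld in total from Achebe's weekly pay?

Regional Income Tax: taxable = 7,690.00 Cr − 3×75.00 Cr = 7,465.00 Cr
  361.70 Cr + 12.8% × (7,465.00 Cr − 4,300.00 Cr) = 361.70 Cr + 12.8% × 3,165.00 Cr = 766.82 Cr
Long-Term Care Levy: 1% × 7,690.00 Cr = 76.90 Cr
Total: 766.82 Cr + 76.90 Cr = 843.72 Cr

843.72 Cr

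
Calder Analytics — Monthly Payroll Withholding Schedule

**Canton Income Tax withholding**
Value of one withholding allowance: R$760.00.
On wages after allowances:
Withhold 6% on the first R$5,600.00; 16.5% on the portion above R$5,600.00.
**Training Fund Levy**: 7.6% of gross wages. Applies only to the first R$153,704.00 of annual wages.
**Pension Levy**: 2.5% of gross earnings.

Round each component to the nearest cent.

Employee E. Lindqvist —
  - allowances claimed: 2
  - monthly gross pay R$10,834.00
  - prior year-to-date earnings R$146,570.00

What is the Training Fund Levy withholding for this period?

R$542.18

Training Fund Levy: cap R$153,704.00 − YTD R$146,570.00 = R$7,134.00 subject; 7.6% × R$7,134.00 = R$542.18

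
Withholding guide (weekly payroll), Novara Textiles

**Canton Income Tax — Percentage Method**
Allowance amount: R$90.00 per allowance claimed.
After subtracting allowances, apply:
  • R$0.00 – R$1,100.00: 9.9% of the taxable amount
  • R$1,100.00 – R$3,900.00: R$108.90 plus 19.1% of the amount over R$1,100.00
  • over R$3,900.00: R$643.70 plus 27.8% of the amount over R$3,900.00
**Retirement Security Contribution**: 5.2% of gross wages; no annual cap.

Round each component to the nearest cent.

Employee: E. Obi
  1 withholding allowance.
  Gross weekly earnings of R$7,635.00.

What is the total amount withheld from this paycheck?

R$2,054.03

Canton Income Tax: taxable = R$7,635.00 − 1×R$90.00 = R$7,545.00
  R$643.70 + 27.8% × (R$7,545.00 − R$3,900.00) = R$643.70 + 27.8% × R$3,645.00 = R$1,657.01
Retirement Security Contribution: 5.2% × R$7,635.00 = R$397.02
Total: R$1,657.01 + R$397.02 = R$2,054.03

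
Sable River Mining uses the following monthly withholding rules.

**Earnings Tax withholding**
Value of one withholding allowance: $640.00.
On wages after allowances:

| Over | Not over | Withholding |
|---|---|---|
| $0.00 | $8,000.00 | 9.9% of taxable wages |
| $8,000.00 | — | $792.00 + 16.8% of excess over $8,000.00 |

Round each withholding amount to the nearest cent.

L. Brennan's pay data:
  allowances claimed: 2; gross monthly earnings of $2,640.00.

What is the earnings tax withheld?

Earnings Tax: taxable = $2,640.00 − 2×$640.00 = $1,360.00
  9.9% × $1,360.00 = $134.64

$134.64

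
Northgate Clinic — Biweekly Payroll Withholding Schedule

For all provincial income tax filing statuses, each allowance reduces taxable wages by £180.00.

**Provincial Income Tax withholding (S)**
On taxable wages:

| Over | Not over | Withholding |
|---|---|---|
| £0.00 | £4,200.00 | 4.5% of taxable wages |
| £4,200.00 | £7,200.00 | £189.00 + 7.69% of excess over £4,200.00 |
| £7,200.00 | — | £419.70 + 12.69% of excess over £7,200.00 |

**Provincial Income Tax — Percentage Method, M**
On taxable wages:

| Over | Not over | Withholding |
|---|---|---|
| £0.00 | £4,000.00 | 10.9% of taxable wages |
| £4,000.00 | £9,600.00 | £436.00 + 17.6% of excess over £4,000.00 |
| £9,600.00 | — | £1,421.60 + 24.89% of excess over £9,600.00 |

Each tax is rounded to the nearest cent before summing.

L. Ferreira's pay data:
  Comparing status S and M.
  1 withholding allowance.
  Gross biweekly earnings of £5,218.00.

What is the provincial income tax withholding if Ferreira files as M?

Provincial Income Tax (M): taxable = £5,218.00 − 1×£180.00 = £5,038.00
  £436.00 + 17.6% × (£5,038.00 − £4,000.00) = £436.00 + 17.6% × £1,038.00 = £618.69

£618.69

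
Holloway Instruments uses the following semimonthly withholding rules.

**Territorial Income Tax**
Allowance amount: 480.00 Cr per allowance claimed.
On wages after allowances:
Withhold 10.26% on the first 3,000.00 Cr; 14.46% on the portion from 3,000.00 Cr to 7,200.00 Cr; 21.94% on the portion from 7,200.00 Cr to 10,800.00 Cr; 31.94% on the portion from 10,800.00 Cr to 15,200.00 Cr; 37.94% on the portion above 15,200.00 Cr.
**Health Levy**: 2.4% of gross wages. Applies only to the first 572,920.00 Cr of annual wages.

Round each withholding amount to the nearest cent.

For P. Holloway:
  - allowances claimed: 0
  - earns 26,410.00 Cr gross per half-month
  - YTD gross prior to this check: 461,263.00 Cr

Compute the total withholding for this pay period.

7,997.23 Cr

Territorial Income Tax: taxable = 26,410.00 Cr
  3,110.32 Cr + 37.94% × (26,410.00 Cr − 15,200.00 Cr) = 3,110.32 Cr + 37.94% × 11,210.00 Cr = 7,363.39 Cr
Health Levy: 2.4% × 26,410.00 Cr = 633.84 Cr
Total: 7,363.39 Cr + 633.84 Cr = 7,997.23 Cr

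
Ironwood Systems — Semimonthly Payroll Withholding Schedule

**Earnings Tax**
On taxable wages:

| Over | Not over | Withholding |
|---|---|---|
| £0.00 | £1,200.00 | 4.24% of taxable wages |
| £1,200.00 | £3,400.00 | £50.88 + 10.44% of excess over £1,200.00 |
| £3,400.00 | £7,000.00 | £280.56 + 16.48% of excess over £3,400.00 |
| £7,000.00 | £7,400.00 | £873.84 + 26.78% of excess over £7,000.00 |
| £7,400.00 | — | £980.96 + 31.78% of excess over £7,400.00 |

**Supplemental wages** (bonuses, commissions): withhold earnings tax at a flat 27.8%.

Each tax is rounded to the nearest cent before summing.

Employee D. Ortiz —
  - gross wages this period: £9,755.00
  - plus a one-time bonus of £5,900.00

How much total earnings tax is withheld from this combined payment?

Earnings Tax: taxable = £9,755.00
  £980.96 + 31.78% × (£9,755.00 − £7,400.00) = £980.96 + 31.78% × £2,355.00 = £1,729.38
Supplemental (27.8% flat on bonus): 27.8% × £5,900.00 = £1,640.20
Total earnings tax: £1,729.38 + £1,640.20 = £3,369.58

£3,369.58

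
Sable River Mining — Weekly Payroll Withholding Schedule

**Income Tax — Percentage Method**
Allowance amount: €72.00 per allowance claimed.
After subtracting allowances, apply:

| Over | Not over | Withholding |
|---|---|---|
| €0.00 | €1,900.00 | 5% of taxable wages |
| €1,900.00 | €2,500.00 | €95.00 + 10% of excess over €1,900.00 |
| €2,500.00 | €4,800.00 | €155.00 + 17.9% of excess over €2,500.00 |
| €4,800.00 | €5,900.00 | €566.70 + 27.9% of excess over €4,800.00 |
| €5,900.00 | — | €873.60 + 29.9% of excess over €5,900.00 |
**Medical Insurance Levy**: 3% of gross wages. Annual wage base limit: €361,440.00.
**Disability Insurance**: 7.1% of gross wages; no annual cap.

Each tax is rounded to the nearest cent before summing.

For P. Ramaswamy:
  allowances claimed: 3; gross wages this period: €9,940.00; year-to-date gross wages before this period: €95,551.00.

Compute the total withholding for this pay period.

Income Tax: taxable = €9,940.00 − 3×€72.00 = €9,724.00
  €873.60 + 29.9% × (€9,724.00 − €5,900.00) = €873.60 + 29.9% × €3,824.00 = €2,016.98
Medical Insurance Levy: 3% × €9,940.00 = €298.20
Disability Insurance: 7.1% × €9,940.00 = €705.74
Total: €2,016.98 + €298.20 + €705.74 = €3,020.92

€3,020.92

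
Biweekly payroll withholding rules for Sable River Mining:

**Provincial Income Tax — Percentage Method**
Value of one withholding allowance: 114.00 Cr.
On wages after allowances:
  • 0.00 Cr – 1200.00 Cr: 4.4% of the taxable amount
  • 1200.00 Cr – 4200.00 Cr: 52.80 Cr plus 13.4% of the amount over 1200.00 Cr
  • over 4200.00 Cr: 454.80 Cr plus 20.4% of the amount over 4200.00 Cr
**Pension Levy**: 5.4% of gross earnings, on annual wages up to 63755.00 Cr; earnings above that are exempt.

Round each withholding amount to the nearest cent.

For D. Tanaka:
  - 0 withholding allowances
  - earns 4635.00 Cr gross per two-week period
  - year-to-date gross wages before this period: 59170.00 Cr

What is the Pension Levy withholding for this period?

247.59 Cr

Pension Levy: cap 63755.00 Cr − YTD 59170.00 Cr = 4585.00 Cr subject; 5.4% × 4585.00 Cr = 247.59 Cr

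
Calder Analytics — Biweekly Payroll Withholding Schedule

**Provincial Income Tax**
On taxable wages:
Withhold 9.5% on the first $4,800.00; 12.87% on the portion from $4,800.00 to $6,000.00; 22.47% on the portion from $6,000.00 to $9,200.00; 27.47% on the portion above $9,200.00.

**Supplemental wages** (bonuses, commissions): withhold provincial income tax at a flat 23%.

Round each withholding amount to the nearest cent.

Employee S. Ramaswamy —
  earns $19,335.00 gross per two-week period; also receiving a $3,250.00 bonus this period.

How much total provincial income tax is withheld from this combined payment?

Provincial Income Tax: taxable = $19,335.00
  $1,329.48 + 27.47% × ($19,335.00 − $9,200.00) = $1,329.48 + 27.47% × $10,135.00 = $4,113.56
Supplemental (23% flat on bonus): 23% × $3,250.00 = $747.50
Total provincial income tax: $4,113.56 + $747.50 = $4,861.06

$4,861.06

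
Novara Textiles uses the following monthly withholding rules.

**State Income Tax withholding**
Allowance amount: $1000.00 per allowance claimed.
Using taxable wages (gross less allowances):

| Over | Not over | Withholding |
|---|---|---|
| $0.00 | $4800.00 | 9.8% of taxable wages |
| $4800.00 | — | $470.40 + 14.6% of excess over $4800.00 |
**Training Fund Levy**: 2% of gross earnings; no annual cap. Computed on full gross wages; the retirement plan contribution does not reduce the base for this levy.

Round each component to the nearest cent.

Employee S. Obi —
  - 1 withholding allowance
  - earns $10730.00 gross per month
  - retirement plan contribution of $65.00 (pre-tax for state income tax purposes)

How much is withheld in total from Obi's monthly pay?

$1395.29

State Income Tax: taxable = $10730.00 − $65.00 − 1×$1000.00 = $9665.00
  $470.40 + 14.6% × ($9665.00 − $4800.00) = $470.40 + 14.6% × $4865.00 = $1180.69
Training Fund Levy: 2% × $10730.00 = $214.60
Total: $1180.69 + $214.60 = $1395.29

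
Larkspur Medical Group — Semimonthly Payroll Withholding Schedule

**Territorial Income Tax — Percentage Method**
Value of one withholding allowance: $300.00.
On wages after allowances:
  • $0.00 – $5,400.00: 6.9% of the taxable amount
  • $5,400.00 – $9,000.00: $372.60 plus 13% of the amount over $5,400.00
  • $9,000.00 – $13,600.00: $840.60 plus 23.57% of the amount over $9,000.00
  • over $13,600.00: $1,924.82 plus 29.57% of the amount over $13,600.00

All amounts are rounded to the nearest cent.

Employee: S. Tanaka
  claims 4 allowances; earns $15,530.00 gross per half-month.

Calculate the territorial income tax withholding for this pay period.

$2,140.68

Territorial Income Tax: taxable = $15,530.00 − 4×$300.00 = $14,330.00
  $1,924.82 + 29.57% × ($14,330.00 − $13,600.00) = $1,924.82 + 29.57% × $730.00 = $2,140.68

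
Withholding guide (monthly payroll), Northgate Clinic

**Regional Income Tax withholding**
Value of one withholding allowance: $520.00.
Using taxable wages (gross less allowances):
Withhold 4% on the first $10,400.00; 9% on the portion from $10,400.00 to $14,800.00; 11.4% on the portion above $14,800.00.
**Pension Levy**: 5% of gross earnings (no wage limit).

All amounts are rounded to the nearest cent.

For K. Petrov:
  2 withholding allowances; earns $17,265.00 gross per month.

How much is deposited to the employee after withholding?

$15,427.30

Regional Income Tax: taxable = $17,265.00 − 2×$520.00 = $16,225.00
  $812.00 + 11.4% × ($16,225.00 − $14,800.00) = $812.00 + 11.4% × $1,425.00 = $974.45
Pension Levy: 5% × $17,265.00 = $863.25
Total withheld: $974.45 + $863.25 = $1,837.70
Net pay: $17,265.00 − $1,837.70 = $15,427.30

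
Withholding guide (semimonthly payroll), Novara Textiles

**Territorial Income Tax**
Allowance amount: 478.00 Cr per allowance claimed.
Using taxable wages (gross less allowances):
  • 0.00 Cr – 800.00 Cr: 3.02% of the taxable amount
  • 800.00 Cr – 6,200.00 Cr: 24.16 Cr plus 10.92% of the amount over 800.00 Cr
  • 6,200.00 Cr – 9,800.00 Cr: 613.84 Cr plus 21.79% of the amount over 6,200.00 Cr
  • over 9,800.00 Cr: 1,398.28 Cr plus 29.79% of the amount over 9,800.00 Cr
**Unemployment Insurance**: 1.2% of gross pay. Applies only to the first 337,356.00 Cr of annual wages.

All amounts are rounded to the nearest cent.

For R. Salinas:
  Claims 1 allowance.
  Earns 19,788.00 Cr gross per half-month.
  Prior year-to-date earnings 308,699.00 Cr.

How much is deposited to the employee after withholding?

Territorial Income Tax: taxable = 19,788.00 Cr − 1×478.00 Cr = 19,310.00 Cr
  1,398.28 Cr + 29.79% × (19,310.00 Cr − 9,800.00 Cr) = 1,398.28 Cr + 29.79% × 9,510.00 Cr = 4,231.31 Cr
Unemployment Insurance: 1.2% × 19,788.00 Cr = 237.46 Cr
Total withheld: 4,231.31 Cr + 237.46 Cr = 4,468.77 Cr
Net pay: 19,788.00 Cr − 4,468.77 Cr = 15,319.23 Cr

15,319.23 Cr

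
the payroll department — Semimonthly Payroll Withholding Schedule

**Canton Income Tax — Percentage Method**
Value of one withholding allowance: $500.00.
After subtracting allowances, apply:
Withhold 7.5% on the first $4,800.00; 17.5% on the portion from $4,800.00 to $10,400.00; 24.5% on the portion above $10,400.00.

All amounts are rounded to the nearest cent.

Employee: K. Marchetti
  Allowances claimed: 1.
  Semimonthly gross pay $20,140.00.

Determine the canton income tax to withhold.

$3,603.80

Canton Income Tax: taxable = $20,140.00 − 1×$500.00 = $19,640.00
  $1,340.00 + 24.5% × ($19,640.00 − $10,400.00) = $1,340.00 + 24.5% × $9,240.00 = $3,603.80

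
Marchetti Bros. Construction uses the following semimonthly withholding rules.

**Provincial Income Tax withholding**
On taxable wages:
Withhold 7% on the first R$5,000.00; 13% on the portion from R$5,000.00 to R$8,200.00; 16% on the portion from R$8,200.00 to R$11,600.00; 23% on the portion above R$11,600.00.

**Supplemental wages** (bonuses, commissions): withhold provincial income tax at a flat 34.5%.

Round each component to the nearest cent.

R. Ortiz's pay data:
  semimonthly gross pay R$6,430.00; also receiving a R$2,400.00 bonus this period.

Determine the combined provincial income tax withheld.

Provincial Income Tax: taxable = R$6,430.00
  R$350.00 + 13% × (R$6,430.00 − R$5,000.00) = R$350.00 + 13% × R$1,430.00 = R$535.90
Supplemental (34.5% flat on bonus): 34.5% × R$2,400.00 = R$828.00
Total provincial income tax: R$535.90 + R$828.00 = R$1,363.90

R$1,363.90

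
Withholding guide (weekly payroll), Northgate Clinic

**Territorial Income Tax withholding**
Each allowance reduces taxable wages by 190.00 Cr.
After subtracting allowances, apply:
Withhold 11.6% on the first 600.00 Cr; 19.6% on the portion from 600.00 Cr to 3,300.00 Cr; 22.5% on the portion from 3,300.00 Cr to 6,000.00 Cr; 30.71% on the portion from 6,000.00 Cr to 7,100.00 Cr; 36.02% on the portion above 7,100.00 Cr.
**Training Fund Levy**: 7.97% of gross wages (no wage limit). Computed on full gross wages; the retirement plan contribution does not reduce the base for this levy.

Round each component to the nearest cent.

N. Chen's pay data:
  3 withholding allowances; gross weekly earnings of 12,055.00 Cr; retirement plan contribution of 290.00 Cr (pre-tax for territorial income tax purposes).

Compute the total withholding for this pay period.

3,979.91 Cr

Territorial Income Tax: taxable = 12,055.00 Cr − 290.00 Cr − 3×190.00 Cr = 11,195.00 Cr
  1,544.11 Cr + 36.02% × (11,195.00 Cr − 7,100.00 Cr) = 1,544.11 Cr + 36.02% × 4,095.00 Cr = 3,019.13 Cr
Training Fund Levy: 7.97% × 12,055.00 Cr = 960.78 Cr
Total: 3,019.13 Cr + 960.78 Cr = 3,979.91 Cr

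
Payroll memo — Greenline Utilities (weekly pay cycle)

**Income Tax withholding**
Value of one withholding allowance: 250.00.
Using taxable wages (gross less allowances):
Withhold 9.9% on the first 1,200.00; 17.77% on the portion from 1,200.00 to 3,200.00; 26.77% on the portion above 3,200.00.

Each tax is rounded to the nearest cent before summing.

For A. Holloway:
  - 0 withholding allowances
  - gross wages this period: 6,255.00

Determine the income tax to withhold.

Income Tax: taxable = 6,255.00
  474.20 + 26.77% × (6,255.00 − 3,200.00) = 474.20 + 26.77% × 3,055.00 = 1,292.02

1,292.02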